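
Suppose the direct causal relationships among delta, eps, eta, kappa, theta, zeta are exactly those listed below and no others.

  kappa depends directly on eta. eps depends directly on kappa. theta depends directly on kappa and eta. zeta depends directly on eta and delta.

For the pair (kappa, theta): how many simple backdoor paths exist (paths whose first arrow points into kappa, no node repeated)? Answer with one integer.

A backdoor path from kappa to theta is any simple undirected path whose first edge points into kappa (i.e. leaves kappa via a parent).
Parents of kappa: {eta}.
Enumerating:
  P1: kappa <- eta -> theta
That exhausts the simple backdoor paths. Count: 1.

1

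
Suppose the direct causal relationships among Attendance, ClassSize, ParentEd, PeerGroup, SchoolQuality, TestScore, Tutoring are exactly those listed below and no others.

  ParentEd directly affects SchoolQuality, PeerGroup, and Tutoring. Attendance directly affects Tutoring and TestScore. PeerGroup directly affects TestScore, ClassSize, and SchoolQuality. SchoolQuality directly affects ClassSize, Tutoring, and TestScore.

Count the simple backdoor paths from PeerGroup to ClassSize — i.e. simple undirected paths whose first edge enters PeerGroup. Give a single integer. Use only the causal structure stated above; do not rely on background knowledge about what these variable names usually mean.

A backdoor path from PeerGroup to ClassSize is any simple undirected path whose first edge points into PeerGroup (i.e. leaves PeerGroup via a parent).
Parents of PeerGroup: {ParentEd}.
Enumerating:
  P1: PeerGroup <- ParentEd -> SchoolQuality -> ClassSize
  P2: PeerGroup <- ParentEd -> Tutoring <- Attendance -> TestScore <- SchoolQuality -> ClassSize
  P3: PeerGroup <- ParentEd -> Tutoring <- SchoolQuality -> ClassSize
That exhausts the simple backdoor paths. Count: 3.

3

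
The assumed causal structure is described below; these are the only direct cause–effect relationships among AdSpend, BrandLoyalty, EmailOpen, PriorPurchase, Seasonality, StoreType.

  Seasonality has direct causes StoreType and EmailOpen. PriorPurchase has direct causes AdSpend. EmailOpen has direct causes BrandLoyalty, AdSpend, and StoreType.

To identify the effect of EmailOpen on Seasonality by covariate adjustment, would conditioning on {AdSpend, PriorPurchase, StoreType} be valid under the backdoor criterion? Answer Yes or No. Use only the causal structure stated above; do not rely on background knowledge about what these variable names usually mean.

Yes

Backdoor paths from EmailOpen to Seasonality (paths whose first edge points into EmailOpen):
  P1: EmailOpen <- StoreType -> Seasonality
Condition 1 (no descendant of EmailOpen in the set): holds — descendants of EmailOpen are {Seasonality}; none are in {AdSpend, PriorPurchase, StoreType}.
Condition 2 (every backdoor path blocked by {AdSpend, PriorPurchase, StoreType}):
  P1: blocked at fork node StoreType ∈ conditioning set.
{AdSpend, PriorPurchase, StoreType} satisfies the backdoor criterion.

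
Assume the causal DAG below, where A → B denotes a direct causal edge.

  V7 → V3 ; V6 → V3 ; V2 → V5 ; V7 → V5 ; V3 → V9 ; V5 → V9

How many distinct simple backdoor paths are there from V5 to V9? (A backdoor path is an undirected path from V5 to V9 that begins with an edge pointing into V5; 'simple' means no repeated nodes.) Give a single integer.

1

A backdoor path from V5 to V9 is any simple undirected path whose first edge points into V5 (i.e. leaves V5 via a parent).
Parents of V5: {V2, V7}.
Enumerating:
  P1: V5 <- V7 -> V3 -> V9
That exhausts the simple backdoor paths. Count: 1.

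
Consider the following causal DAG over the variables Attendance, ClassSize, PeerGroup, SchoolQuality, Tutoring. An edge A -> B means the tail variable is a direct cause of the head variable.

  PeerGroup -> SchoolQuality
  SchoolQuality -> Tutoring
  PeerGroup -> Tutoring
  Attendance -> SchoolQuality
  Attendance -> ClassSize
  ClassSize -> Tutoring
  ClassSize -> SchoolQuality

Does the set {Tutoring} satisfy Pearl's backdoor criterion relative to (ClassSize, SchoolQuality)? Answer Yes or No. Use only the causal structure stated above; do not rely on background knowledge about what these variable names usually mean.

No

Backdoor paths from ClassSize to SchoolQuality (paths whose first edge points into ClassSize):
  P1: ClassSize <- Attendance -> SchoolQuality
Condition 1 (no descendant of ClassSize in the set): FAILS — Tutoring is a descendant of ClassSize.
Condition 2 (every backdoor path blocked by {Tutoring}):
  P1: open — no interior node is in the conditioning set.
{Tutoring} does not satisfy the backdoor criterion.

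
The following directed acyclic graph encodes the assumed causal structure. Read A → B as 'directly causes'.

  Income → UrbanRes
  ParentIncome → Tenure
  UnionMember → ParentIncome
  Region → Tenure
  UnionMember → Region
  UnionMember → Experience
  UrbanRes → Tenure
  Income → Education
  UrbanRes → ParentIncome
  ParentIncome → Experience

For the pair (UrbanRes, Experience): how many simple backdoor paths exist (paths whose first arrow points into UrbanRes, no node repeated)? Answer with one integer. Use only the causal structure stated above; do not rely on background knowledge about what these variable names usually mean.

0

A backdoor path from UrbanRes to Experience is any simple undirected path whose first edge points into UrbanRes (i.e. leaves UrbanRes via a parent).
Parents of UrbanRes: {Income}.
No simple path from any parent of UrbanRes reaches Experience without revisiting UrbanRes, so there are no backdoor paths.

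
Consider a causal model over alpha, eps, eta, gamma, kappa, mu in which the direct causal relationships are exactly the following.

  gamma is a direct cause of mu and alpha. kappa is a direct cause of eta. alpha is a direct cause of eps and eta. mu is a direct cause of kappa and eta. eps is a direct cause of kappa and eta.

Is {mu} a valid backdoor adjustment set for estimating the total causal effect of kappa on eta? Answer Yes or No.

Backdoor paths from kappa to eta (paths whose first edge points into kappa):
  P1: kappa <- eps <- alpha <- gamma -> mu -> eta
  P2: kappa <- eps <- alpha -> eta
  P3: kappa <- eps -> eta
  P4: kappa <- mu <- gamma -> alpha -> eps -> eta
  P5: kappa <- mu <- gamma -> alpha -> eta
  P6: kappa <- mu -> eta
Condition 1 (no descendant of kappa in the set): holds — descendants of kappa are {eta}; none are in {mu}.
Condition 2 (every backdoor path blocked by {mu}):
  P1: blocked at chain node mu ∈ conditioning set.
  P2: open — no interior node is in the conditioning set.
  P3: open — no interior node is in the conditioning set.
  P4: blocked at chain node mu ∈ conditioning set.
  P5: blocked at chain node mu ∈ conditioning set.
  P6: blocked at fork node mu ∈ conditioning set.
{mu} does not satisfy the backdoor criterion.

No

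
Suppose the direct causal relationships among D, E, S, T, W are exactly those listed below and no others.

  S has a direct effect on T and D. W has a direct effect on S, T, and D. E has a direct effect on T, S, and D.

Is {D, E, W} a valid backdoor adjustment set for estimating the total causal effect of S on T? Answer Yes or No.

No

Backdoor paths from S to T (paths whose first edge points into S):
  P1: S <- E -> T
  P2: S <- E -> D <- W -> T
  P3: S <- W -> T
  P4: S <- W -> D <- E -> T
Condition 1 (no descendant of S in the set): FAILS — D is a descendant of S.
Condition 2 (every backdoor path blocked by {D, E, W}):
  P1: blocked at fork node E ∈ conditioning set.
  P2: blocked at fork node E ∈ conditioning set.
  P3: blocked at fork node W ∈ conditioning set.
  P4: blocked at fork node W ∈ conditioning set.
{D, E, W} does not satisfy the backdoor criterion.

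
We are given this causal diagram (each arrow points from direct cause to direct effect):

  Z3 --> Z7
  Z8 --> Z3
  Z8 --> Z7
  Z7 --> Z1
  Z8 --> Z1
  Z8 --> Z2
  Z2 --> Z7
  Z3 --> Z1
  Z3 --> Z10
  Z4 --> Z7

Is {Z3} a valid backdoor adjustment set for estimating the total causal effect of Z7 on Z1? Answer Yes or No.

Backdoor paths from Z7 to Z1 (paths whose first edge points into Z7):
  P1: Z7 <- Z8 -> Z3 -> Z1
  P2: Z7 <- Z8 -> Z1
  P3: Z7 <- Z3 <- Z8 -> Z1
  P4: Z7 <- Z3 -> Z1
  P5: Z7 <- Z2 <- Z8 -> Z3 -> Z1
  P6: Z7 <- Z2 <- Z8 -> Z1
Condition 1 (no descendant of Z7 in the set): holds — descendants of Z7 are {Z1}; none are in {Z3}.
Condition 2 (every backdoor path blocked by {Z3}):
  P1: blocked at chain node Z3 ∈ conditioning set.
  P2: open — no interior node is in the conditioning set.
  P3: blocked at chain node Z3 ∈ conditioning set.
  P4: blocked at fork node Z3 ∈ conditioning set.
  P5: blocked at chain node Z3 ∈ conditioning set.
  P6: open — no interior node is in the conditioning set.
{Z3} does not satisfy the backdoor criterion.

No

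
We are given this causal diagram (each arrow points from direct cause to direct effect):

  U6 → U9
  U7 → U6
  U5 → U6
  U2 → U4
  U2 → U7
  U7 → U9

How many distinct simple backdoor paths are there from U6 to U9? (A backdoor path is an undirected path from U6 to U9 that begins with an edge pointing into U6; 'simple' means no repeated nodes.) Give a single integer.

A backdoor path from U6 to U9 is any simple undirected path whose first edge points into U6 (i.e. leaves U6 via a parent).
Parents of U6: {U5, U7}.
Enumerating:
  P1: U6 <- U7 -> U9
That exhausts the simple backdoor paths. Count: 1.

1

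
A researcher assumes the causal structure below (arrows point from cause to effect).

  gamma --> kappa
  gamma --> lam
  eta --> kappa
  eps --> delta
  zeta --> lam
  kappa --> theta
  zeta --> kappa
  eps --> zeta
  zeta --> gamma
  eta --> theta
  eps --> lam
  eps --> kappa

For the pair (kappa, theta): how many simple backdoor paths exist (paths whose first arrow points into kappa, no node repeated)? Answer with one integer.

1

A backdoor path from kappa to theta is any simple undirected path whose first edge points into kappa (i.e. leaves kappa via a parent).
Parents of kappa: {eps, eta, gamma, zeta}.
Enumerating:
  P1: kappa <- eta -> theta
That exhausts the simple backdoor paths. Count: 1.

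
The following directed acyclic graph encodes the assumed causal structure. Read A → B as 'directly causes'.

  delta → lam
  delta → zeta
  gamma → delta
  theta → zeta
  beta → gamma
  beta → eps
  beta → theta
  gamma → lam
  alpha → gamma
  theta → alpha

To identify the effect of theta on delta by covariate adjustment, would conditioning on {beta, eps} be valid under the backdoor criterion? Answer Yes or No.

Yes

Backdoor paths from theta to delta (paths whose first edge points into theta):
  P1: theta <- beta -> gamma -> delta
  P2: theta <- beta -> gamma -> lam <- delta
Condition 1 (no descendant of theta in the set): holds — descendants of theta are {alpha, delta, gamma, lam, zeta}; none are in {beta, eps}.
Condition 2 (every backdoor path blocked by {beta, eps}):
  P1: blocked at fork node beta ∈ conditioning set.
  P2: blocked at fork node beta ∈ conditioning set.
{beta, eps} satisfies the backdoor criterion.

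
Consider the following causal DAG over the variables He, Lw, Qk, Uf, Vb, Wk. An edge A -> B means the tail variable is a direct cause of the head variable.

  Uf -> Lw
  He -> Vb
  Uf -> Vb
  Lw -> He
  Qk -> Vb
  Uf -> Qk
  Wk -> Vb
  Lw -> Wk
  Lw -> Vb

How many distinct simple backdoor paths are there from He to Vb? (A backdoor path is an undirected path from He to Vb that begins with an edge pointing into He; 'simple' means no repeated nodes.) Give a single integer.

A backdoor path from He to Vb is any simple undirected path whose first edge points into He (i.e. leaves He via a parent).
Parents of He: {Lw}.
Enumerating:
  P1: He <- Lw <- Uf -> Qk -> Vb
  P2: He <- Lw <- Uf -> Vb
  P3: He <- Lw -> Wk -> Vb
  P4: He <- Lw -> Vb
That exhausts the simple backdoor paths. Count: 4.

4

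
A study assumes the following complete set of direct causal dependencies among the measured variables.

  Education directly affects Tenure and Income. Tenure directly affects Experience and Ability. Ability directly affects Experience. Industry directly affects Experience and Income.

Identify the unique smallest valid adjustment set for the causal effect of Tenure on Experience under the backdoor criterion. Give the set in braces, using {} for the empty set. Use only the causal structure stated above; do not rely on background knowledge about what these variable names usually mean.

Variables eligible for adjustment (non-descendants of Tenure, excluding Tenure and Experience): {Education, Income, Industry}.
Backdoor paths from Tenure to Experience:
  P1: Tenure <- Education -> Income <- Industry -> Experience
Each backdoor path contains an unconditioned collider, so every path is already blocked with the empty conditioning set:
  P1: blocked at collider Income (neither it nor any descendant is in the conditioning set).
The empty set is therefore the unique smallest valid set.

{}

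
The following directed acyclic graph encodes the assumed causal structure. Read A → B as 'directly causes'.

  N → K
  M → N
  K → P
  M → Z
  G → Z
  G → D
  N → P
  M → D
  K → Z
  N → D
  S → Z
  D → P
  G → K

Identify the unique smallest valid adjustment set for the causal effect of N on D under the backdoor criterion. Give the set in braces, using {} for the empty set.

{M}

Variables eligible for adjustment (non-descendants of N, excluding N and D): {G, M, S}.
Backdoor paths from N to D:
  P1: N <- M -> D
  P2: N <- M -> Z <- G -> D
  P3: N <- M -> Z <- G -> K -> P <- D
  P4: N <- M -> Z <- K <- G -> D
  P5: N <- M -> Z <- K -> P <- D
The empty set is not sufficient: P1 (N <- M -> D) has no collider blocking it and no conditioned non-collider, so it is open.
Try {M}:
  P1: blocked at fork node M ∈ conditioning set.
  P2: blocked at fork node M ∈ conditioning set.
  P3: blocked at fork node M ∈ conditioning set.
  P4: blocked at fork node M ∈ conditioning set.
  P5: blocked at fork node M ∈ conditioning set.
{M} contains no descendant of N and blocks every backdoor path.
No other singleton works — e.g. {S} leaves P1 open — so {M} is the unique smallest valid adjustment set.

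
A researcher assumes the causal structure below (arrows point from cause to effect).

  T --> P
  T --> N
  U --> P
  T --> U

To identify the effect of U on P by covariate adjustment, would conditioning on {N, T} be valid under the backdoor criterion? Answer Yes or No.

Yes

Backdoor paths from U to P (paths whose first edge points into U):
  P1: U <- T -> P
Condition 1 (no descendant of U in the set): holds — descendants of U are {P}; none are in {N, T}.
Condition 2 (every backdoor path blocked by {N, T}):
  P1: blocked at fork node T ∈ conditioning set.
{N, T} satisfies the backdoor criterion.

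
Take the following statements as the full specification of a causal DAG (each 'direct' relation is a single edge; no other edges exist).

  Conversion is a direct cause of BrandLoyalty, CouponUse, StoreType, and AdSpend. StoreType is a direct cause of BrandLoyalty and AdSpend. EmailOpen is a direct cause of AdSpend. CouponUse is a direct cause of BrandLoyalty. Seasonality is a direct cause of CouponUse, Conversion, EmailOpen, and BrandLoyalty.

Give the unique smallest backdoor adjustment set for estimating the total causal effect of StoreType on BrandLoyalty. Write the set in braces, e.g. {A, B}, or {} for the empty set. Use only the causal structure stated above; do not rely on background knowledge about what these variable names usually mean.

{Conversion}

Variables eligible for adjustment (non-descendants of StoreType, excluding StoreType and BrandLoyalty): {Conversion, CouponUse, EmailOpen, Seasonality}.
Backdoor paths from StoreType to BrandLoyalty:
  P1: StoreType <- Conversion <- Seasonality -> CouponUse -> BrandLoyalty
  P2: StoreType <- Conversion <- Seasonality -> BrandLoyalty
  P3: StoreType <- Conversion -> AdSpend <- EmailOpen <- Seasonality -> CouponUse -> BrandLoyalty
  P4: StoreType <- Conversion -> AdSpend <- EmailOpen <- Seasonality -> BrandLoyalty
  P5: StoreType <- Conversion -> CouponUse <- Seasonality -> BrandLoyalty
  P6: StoreType <- Conversion -> CouponUse -> BrandLoyalty
  P7: StoreType <- Conversion -> BrandLoyalty
The empty set is not sufficient: P1 (StoreType <- Conversion <- Seasonality -> CouponUse -> BrandLoyalty) has no collider blocking it and no conditioned non-collider, so it is open.
Try {Conversion}:
  P1: blocked at chain node Conversion ∈ conditioning set.
  P2: blocked at chain node Conversion ∈ conditioning set.
  P3: blocked at fork node Conversion ∈ conditioning set.
  P4: blocked at fork node Conversion ∈ conditioning set.
  P5: blocked at fork node Conversion ∈ conditioning set.
  P6: blocked at fork node Conversion ∈ conditioning set.
  P7: blocked at fork node Conversion ∈ conditioning set.
{Conversion} contains no descendant of StoreType and blocks every backdoor path.
No other singleton works — e.g. {Seasonality} leaves P6 open — so {Conversion} is the unique smallest valid adjustment set.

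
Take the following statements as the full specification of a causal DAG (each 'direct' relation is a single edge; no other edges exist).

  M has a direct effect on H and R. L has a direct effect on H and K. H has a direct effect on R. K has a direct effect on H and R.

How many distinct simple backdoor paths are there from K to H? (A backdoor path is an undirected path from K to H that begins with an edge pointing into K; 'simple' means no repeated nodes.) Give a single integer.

1

A backdoor path from K to H is any simple undirected path whose first edge points into K (i.e. leaves K via a parent).
Parents of K: {L}.
Enumerating:
  P1: K <- L -> H
That exhausts the simple backdoor paths. Count: 1.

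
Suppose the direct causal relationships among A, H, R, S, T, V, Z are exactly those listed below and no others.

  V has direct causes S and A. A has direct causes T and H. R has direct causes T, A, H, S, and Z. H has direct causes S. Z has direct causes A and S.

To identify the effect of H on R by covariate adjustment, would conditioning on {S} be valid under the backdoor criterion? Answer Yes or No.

Yes

Backdoor paths from H to R (paths whose first edge points into H):
  P1: H <- S -> Z <- A <- T -> R
  P2: H <- S -> Z <- A -> R
  P3: H <- S -> Z -> R
  P4: H <- S -> R
  P5: H <- S -> V <- A <- T -> R
  P6: H <- S -> V <- A -> Z -> R
  P7: H <- S -> V <- A -> R
Condition 1 (no descendant of H in the set): holds — descendants of H are {A, R, V, Z}; none are in {S}.
Condition 2 (every backdoor path blocked by {S}):
  P1: blocked at fork node S ∈ conditioning set.
  P2: blocked at fork node S ∈ conditioning set.
  P3: blocked at fork node S ∈ conditioning set.
  P4: blocked at fork node S ∈ conditioning set.
  P5: blocked at fork node S ∈ conditioning set.
  P6: blocked at fork node S ∈ conditioning set.
  P7: blocked at fork node S ∈ conditioning set.
{S} satisfies the backdoor criterion.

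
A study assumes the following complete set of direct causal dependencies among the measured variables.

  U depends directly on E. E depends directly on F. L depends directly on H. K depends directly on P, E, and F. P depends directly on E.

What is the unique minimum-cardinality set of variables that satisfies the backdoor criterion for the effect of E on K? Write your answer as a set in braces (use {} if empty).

{F}

Variables eligible for adjustment (non-descendants of E, excluding E and K): {F, H, L}.
Backdoor paths from E to K:
  P1: E <- F -> K
The empty set is not sufficient: P1 (E <- F -> K) has no collider blocking it and no conditioned non-collider, so it is open.
Try {F}:
  P1: blocked at fork node F ∈ conditioning set.
{F} contains no descendant of E and blocks every backdoor path.
No other singleton works — e.g. {H} leaves P1 open — so {F} is the unique smallest valid adjustment set.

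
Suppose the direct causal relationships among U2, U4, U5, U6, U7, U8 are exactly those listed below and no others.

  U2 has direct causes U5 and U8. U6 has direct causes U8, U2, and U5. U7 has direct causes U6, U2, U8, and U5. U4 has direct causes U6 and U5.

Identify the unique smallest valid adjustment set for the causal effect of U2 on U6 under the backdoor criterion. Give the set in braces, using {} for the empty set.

Variables eligible for adjustment (non-descendants of U2, excluding U2 and U6): {U5, U8}.
Backdoor paths from U2 to U6:
  P1: U2 <- U8 -> U6
  P2: U2 <- U8 -> U7 <- U5 -> U6
  P3: U2 <- U8 -> U7 <- U5 -> U4 <- U6
  P4: U2 <- U8 -> U7 <- U6
  P5: U2 <- U5 -> U6
  P6: U2 <- U5 -> U4 <- U6
  P7: U2 <- U5 -> U7 <- U8 -> U6
  P8: U2 <- U5 -> U7 <- U6
The empty set is not sufficient: P1 (U2 <- U8 -> U6) has no collider blocking it and no conditioned non-collider, so it is open.
Try {U5, U8}:
  P1: blocked at fork node U8 ∈ conditioning set.
  P2: blocked at fork node U8 ∈ conditioning set.
  P3: blocked at fork node U8 ∈ conditioning set.
  P4: blocked at fork node U8 ∈ conditioning set.
  P5: blocked at fork node U5 ∈ conditioning set.
  P6: blocked at fork node U5 ∈ conditioning set.
  P7: blocked at fork node U5 ∈ conditioning set.
  P8: blocked at fork node U5 ∈ conditioning set.
{U5, U8} contains no descendant of U2 and blocks every backdoor path.
Every element of {U5, U8} is needed (dropping U5 leaves P5 open; dropping U8 leaves P1 open), so no proper subset is valid.
Among all size-2 subsets of the eligible variables, only {U5, U8} blocks every backdoor path, so it is the unique smallest valid adjustment set.

{U5, U8}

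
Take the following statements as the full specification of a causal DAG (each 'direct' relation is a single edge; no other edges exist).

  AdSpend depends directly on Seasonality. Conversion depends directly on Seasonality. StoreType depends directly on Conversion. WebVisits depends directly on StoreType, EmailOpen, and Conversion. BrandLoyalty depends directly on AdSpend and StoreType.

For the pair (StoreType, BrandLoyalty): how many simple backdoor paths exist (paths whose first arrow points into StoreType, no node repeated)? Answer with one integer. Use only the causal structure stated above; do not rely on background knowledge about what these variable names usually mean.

A backdoor path from StoreType to BrandLoyalty is any simple undirected path whose first edge points into StoreType (i.e. leaves StoreType via a parent).
Parents of StoreType: {Conversion}.
Enumerating:
  P1: StoreType <- Conversion <- Seasonality -> AdSpend -> BrandLoyalty
That exhausts the simple backdoor paths. Count: 1.

1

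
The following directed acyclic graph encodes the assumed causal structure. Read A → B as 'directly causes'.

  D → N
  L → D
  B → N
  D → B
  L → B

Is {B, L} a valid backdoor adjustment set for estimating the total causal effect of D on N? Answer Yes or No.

Backdoor paths from D to N (paths whose first edge points into D):
  P1: D <- L -> B -> N
Condition 1 (no descendant of D in the set): FAILS — B is a descendant of D.
Condition 2 (every backdoor path blocked by {B, L}):
  P1: blocked at fork node L ∈ conditioning set.
{B, L} does not satisfy the backdoor criterion.

No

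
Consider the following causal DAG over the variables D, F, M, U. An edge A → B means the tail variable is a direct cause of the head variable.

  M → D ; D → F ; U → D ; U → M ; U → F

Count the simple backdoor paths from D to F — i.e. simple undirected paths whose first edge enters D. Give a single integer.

A backdoor path from D to F is any simple undirected path whose first edge points into D (i.e. leaves D via a parent).
Parents of D: {M, U}.
Enumerating:
  P1: D <- U -> F
  P2: D <- M <- U -> F
That exhausts the simple backdoor paths. Count: 2.

2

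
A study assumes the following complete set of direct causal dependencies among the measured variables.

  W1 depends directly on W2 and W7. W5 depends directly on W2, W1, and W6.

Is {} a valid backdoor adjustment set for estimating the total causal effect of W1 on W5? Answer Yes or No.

No

Backdoor paths from W1 to W5 (paths whose first edge points into W1):
  P1: W1 <- W2 -> W5
Condition 1 (no descendant of W1 in the set): holds — descendants of W1 are {W5}; none are in {}.
Condition 2 (every backdoor path blocked by {}):
  P1: open — no interior node is in the conditioning set.
{} does not satisfy the backdoor criterion.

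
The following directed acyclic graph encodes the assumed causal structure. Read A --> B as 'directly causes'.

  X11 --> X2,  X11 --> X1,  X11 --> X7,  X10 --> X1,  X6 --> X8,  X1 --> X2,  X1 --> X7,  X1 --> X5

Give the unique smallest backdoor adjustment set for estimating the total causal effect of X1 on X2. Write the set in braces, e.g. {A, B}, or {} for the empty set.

{X11}

Variables eligible for adjustment (non-descendants of X1, excluding X1 and X2): {X10, X11, X6, X8}.
Backdoor paths from X1 to X2:
  P1: X1 <- X11 -> X2
The empty set is not sufficient: P1 (X1 <- X11 -> X2) has no collider blocking it and no conditioned non-collider, so it is open.
Try {X11}:
  P1: blocked at fork node X11 ∈ conditioning set.
{X11} contains no descendant of X1 and blocks every backdoor path.
No other singleton works — e.g. {X6} leaves P1 open — so {X11} is the unique smallest valid adjustment set.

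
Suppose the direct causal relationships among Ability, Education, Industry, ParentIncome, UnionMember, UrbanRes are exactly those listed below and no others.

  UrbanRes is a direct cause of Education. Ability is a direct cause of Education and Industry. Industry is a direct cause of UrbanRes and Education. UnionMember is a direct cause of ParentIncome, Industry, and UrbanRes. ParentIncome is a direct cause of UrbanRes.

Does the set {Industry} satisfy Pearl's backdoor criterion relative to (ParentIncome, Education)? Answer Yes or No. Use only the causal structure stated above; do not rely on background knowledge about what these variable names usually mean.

No

Backdoor paths from ParentIncome to Education (paths whose first edge points into ParentIncome):
  P1: ParentIncome <- UnionMember -> Industry <- Ability -> Education
  P2: ParentIncome <- UnionMember -> Industry -> UrbanRes -> Education
  P3: ParentIncome <- UnionMember -> Industry -> Education
  P4: ParentIncome <- UnionMember -> UrbanRes <- Industry <- Ability -> Education
  P5: ParentIncome <- UnionMember -> UrbanRes <- Industry -> Education
  P6: ParentIncome <- UnionMember -> UrbanRes -> Education
Condition 1 (no descendant of ParentIncome in the set): holds — descendants of ParentIncome are {Education, UrbanRes}; none are in {Industry}.
Condition 2 (every backdoor path blocked by {Industry}):
  P1: open — collider(s) Industry are conditioned on (or have a conditioned descendant) and no non-collider on the path is in the set.
  P2: blocked at chain node Industry ∈ conditioning set.
  P3: blocked at chain node Industry ∈ conditioning set.
  P4: blocked at collider UrbanRes (neither it nor any descendant is in the conditioning set).
  P5: blocked at collider UrbanRes (neither it nor any descendant is in the conditioning set).
  P6: open — no interior node is in the conditioning set.
{Industry} does not satisfy the backdoor criterion.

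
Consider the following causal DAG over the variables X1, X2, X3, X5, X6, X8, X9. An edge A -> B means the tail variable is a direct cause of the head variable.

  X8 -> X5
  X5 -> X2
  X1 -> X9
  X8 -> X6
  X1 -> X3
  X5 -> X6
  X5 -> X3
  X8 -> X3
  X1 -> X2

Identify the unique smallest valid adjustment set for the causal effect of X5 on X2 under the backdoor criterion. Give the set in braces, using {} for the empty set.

Variables eligible for adjustment (non-descendants of X5, excluding X5 and X2): {X1, X8, X9}.
Backdoor paths from X5 to X2:
  P1: X5 <- X8 -> X3 <- X1 -> X2
Each backdoor path contains an unconditioned collider, so every path is already blocked with the empty conditioning set:
  P1: blocked at collider X3 (neither it nor any descendant is in the conditioning set).
The empty set is therefore the unique smallest valid set.

{}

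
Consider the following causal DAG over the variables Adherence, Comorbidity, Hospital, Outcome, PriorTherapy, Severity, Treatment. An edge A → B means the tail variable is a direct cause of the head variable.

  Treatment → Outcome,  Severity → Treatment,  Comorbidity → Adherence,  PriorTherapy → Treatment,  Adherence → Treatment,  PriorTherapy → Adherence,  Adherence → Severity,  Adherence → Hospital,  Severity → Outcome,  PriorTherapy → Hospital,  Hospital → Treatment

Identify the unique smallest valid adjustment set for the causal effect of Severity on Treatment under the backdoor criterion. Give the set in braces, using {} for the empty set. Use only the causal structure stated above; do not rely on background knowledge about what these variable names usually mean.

{Adherence}

Variables eligible for adjustment (non-descendants of Severity, excluding Severity and Treatment): {Adherence, Comorbidity, Hospital, PriorTherapy}.
Backdoor paths from Severity to Treatment:
  P1: Severity <- Adherence <- PriorTherapy -> Hospital -> Treatment
  P2: Severity <- Adherence <- PriorTherapy -> Treatment
  P3: Severity <- Adherence -> Hospital <- PriorTherapy -> Treatment
  P4: Severity <- Adherence -> Hospital -> Treatment
  P5: Severity <- Adherence -> Treatment
The empty set is not sufficient: P1 (Severity <- Adherence <- PriorTherapy -> Hospital -> Treatment) has no collider blocking it and no conditioned non-collider, so it is open.
Try {Adherence}:
  P1: blocked at chain node Adherence ∈ conditioning set.
  P2: blocked at chain node Adherence ∈ conditioning set.
  P3: blocked at fork node Adherence ∈ conditioning set.
  P4: blocked at fork node Adherence ∈ conditioning set.
  P5: blocked at fork node Adherence ∈ conditioning set.
{Adherence} contains no descendant of Severity and blocks every backdoor path.
No other singleton works — e.g. {PriorTherapy} leaves P4 open — so {Adherence} is the unique smallest valid adjustment set.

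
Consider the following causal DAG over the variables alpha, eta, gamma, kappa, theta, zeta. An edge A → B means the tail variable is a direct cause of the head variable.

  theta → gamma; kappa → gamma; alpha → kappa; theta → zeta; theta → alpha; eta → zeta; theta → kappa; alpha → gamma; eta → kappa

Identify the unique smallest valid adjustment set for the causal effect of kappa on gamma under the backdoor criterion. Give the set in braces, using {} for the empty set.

{alpha, theta}

Variables eligible for adjustment (non-descendants of kappa, excluding kappa and gamma): {alpha, eta, theta, zeta}.
Backdoor paths from kappa to gamma:
  P1: kappa <- theta -> alpha -> gamma
  P2: kappa <- theta -> gamma
  P3: kappa <- eta -> zeta <- theta -> alpha -> gamma
  P4: kappa <- eta -> zeta <- theta -> gamma
  P5: kappa <- alpha <- theta -> gamma
  P6: kappa <- alpha -> gamma
The empty set is not sufficient: P1 (kappa <- theta -> alpha -> gamma) has no collider blocking it and no conditioned non-collider, so it is open.
Try {alpha, theta}:
  P1: blocked at fork node theta ∈ conditioning set.
  P2: blocked at fork node theta ∈ conditioning set.
  P3: blocked at collider zeta (neither it nor any descendant is in the conditioning set).
  P4: blocked at collider zeta (neither it nor any descendant is in the conditioning set).
  P5: blocked at chain node alpha ∈ conditioning set.
  P6: blocked at fork node alpha ∈ conditioning set.
{alpha, theta} contains no descendant of kappa and blocks every backdoor path.
Every element of {alpha, theta} is needed (dropping alpha leaves P6 open; dropping theta leaves P2 open), so no proper subset is valid.
Among all size-2 subsets of the eligible variables, only {alpha, theta} blocks every backdoor path, so it is the unique smallest valid adjustment set.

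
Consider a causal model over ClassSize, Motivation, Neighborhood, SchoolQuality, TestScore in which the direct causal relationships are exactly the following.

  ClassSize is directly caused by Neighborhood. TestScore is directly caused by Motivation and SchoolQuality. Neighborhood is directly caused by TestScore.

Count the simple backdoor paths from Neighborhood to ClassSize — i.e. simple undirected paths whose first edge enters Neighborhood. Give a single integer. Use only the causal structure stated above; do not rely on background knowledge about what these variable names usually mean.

A backdoor path from Neighborhood to ClassSize is any simple undirected path whose first edge points into Neighborhood (i.e. leaves Neighborhood via a parent).
Parents of Neighborhood: {TestScore}.
No simple path from any parent of Neighborhood reaches ClassSize without revisiting Neighborhood, so there are no backdoor paths.

0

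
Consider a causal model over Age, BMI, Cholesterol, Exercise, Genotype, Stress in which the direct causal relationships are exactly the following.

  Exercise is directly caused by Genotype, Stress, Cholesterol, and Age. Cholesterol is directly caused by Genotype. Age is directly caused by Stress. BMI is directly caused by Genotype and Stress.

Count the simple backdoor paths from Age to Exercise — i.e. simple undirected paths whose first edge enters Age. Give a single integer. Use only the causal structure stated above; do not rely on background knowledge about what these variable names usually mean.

3

A backdoor path from Age to Exercise is any simple undirected path whose first edge points into Age (i.e. leaves Age via a parent).
Parents of Age: {Stress}.
Enumerating:
  P1: Age <- Stress -> Exercise
  P2: Age <- Stress -> BMI <- Genotype -> Cholesterol -> Exercise
  P3: Age <- Stress -> BMI <- Genotype -> Exercise
That exhausts the simple backdoor paths. Count: 3.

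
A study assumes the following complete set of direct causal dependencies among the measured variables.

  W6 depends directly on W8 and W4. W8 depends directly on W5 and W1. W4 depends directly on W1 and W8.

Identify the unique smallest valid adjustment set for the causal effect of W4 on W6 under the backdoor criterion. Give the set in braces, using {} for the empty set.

Variables eligible for adjustment (non-descendants of W4, excluding W4 and W6): {W1, W5, W8}.
Backdoor paths from W4 to W6:
  P1: W4 <- W1 -> W8 -> W6
  P2: W4 <- W8 -> W6
The empty set is not sufficient: P1 (W4 <- W1 -> W8 -> W6) has no collider blocking it and no conditioned non-collider, so it is open.
Try {W8}:
  P1: blocked at chain node W8 ∈ conditioning set.
  P2: blocked at fork node W8 ∈ conditioning set.
{W8} contains no descendant of W4 and blocks every backdoor path.
No other singleton works — e.g. {W5} leaves P1 open — so {W8} is the unique smallest valid adjustment set.

{W8}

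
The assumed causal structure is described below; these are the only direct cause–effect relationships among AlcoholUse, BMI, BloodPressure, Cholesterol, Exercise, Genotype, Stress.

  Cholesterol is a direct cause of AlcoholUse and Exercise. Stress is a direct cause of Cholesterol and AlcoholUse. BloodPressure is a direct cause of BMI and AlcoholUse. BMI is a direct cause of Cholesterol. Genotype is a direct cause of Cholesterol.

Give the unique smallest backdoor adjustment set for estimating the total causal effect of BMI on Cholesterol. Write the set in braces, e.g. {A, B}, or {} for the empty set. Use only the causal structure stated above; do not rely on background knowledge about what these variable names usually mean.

Variables eligible for adjustment (non-descendants of BMI, excluding BMI and Cholesterol): {BloodPressure, Genotype, Stress}.
Backdoor paths from BMI to Cholesterol:
  P1: BMI <- BloodPressure -> AlcoholUse <- Stress -> Cholesterol
  P2: BMI <- BloodPressure -> AlcoholUse <- Cholesterol
Each backdoor path contains an unconditioned collider, so every path is already blocked with the empty conditioning set:
  P1: blocked at collider AlcoholUse (neither it nor any descendant is in the conditioning set).
  P2: blocked at collider AlcoholUse (neither it nor any descendant is in the conditioning set).
The empty set is therefore the unique smallest valid set.

{}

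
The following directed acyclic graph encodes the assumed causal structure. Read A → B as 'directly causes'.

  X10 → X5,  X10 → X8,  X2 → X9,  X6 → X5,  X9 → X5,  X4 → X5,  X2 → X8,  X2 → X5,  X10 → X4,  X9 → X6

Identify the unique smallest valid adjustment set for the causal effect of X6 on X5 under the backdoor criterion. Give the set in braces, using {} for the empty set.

Variables eligible for adjustment (non-descendants of X6, excluding X6 and X5): {X10, X2, X4, X8, X9}.
Backdoor paths from X6 to X5:
  P1: X6 <- X9 <- X2 -> X8 <- X10 -> X4 -> X5
  P2: X6 <- X9 <- X2 -> X8 <- X10 -> X5
  P3: X6 <- X9 <- X2 -> X5
  P4: X6 <- X9 -> X5
The empty set is not sufficient: P3 (X6 <- X9 <- X2 -> X5) has no collider blocking it and no conditioned non-collider, so it is open.
Try {X9}:
  P1: blocked at chain node X9 ∈ conditioning set.
  P2: blocked at chain node X9 ∈ conditioning set.
  P3: blocked at chain node X9 ∈ conditioning set.
  P4: blocked at fork node X9 ∈ conditioning set.
{X9} contains no descendant of X6 and blocks every backdoor path.
No other singleton works — e.g. {X2} leaves P4 open — so {X9} is the unique smallest valid adjustment set.

{X9}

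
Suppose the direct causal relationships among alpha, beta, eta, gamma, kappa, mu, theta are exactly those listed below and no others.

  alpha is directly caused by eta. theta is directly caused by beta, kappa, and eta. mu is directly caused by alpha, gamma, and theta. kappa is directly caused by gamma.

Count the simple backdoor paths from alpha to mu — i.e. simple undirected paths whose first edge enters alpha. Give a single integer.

A backdoor path from alpha to mu is any simple undirected path whose first edge points into alpha (i.e. leaves alpha via a parent).
Parents of alpha: {eta}.
Enumerating:
  P1: alpha <- eta -> theta <- kappa <- gamma -> mu
  P2: alpha <- eta -> theta -> mu
That exhausts the simple backdoor paths. Count: 2.

2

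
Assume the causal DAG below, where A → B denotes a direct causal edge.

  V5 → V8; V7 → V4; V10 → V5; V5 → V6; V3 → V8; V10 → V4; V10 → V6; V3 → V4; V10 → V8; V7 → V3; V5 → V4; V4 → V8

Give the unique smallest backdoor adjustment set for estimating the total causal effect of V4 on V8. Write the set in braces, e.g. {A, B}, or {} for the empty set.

{V10, V3, V5}

Variables eligible for adjustment (non-descendants of V4, excluding V4 and V8): {V10, V3, V5, V6, V7}.
Backdoor paths from V4 to V8:
  P1: V4 <- V7 -> V3 -> V8
  P2: V4 <- V3 -> V8
  P3: V4 <- V10 -> V5 -> V8
  P4: V4 <- V10 -> V6 <- V5 -> V8
  P5: V4 <- V10 -> V8
  P6: V4 <- V5 <- V10 -> V8
  P7: V4 <- V5 -> V6 <- V10 -> V8
  P8: V4 <- V5 -> V8
The empty set is not sufficient: P1 (V4 <- V7 -> V3 -> V8) has no collider blocking it and no conditioned non-collider, so it is open.
Try {V10, V3, V5}:
  P1: blocked at chain node V3 ∈ conditioning set.
  P2: blocked at fork node V3 ∈ conditioning set.
  P3: blocked at fork node V10 ∈ conditioning set.
  P4: blocked at fork node V10 ∈ conditioning set.
  P5: blocked at fork node V10 ∈ conditioning set.
  P6: blocked at chain node V5 ∈ conditioning set.
  P7: blocked at fork node V5 ∈ conditioning set.
  P8: blocked at fork node V5 ∈ conditioning set.
{V10, V3, V5} contains no descendant of V4 and blocks every backdoor path.
Every element of {V10, V3, V5} is needed (dropping V10 leaves P5 open; dropping V3 leaves P1 open; dropping V5 leaves P8 open), so no proper subset is valid.
Among all size-3 subsets of the eligible variables, only {V10, V3, V5} blocks every backdoor path, so it is the unique smallest valid adjustment set.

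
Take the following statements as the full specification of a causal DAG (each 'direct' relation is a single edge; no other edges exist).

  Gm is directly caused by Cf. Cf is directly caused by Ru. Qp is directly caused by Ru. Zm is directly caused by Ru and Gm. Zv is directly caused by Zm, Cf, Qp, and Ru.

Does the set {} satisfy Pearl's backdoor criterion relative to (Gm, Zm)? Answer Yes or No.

No

Backdoor paths from Gm to Zm (paths whose first edge points into Gm):
  P1: Gm <- Cf <- Ru -> Zm
  P2: Gm <- Cf <- Ru -> Qp -> Zv <- Zm
  P3: Gm <- Cf <- Ru -> Zv <- Zm
  P4: Gm <- Cf -> Zv <- Ru -> Zm
  P5: Gm <- Cf -> Zv <- Zm
  P6: Gm <- Cf -> Zv <- Qp <- Ru -> Zm
Condition 1 (no descendant of Gm in the set): holds — descendants of Gm are {Zm, Zv}; none are in {}.
Condition 2 (every backdoor path blocked by {}):
  P1: open — no interior node is in the conditioning set.
  P2: blocked at collider Zv (neither it nor any descendant is in the conditioning set).
  P3: blocked at collider Zv (neither it nor any descendant is in the conditioning set).
  P4: blocked at collider Zv (neither it nor any descendant is in the conditioning set).
  P5: blocked at collider Zv (neither it nor any descendant is in the conditioning set).
  P6: blocked at collider Zv (neither it nor any descendant is in the conditioning set).
{} does not satisfy the backdoor criterion.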